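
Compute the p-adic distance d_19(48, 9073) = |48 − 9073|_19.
d_19(48, 9073) = 1/361

Step 1 — x − y = 48 − 9073 = -9025. Step 2 — v_19(-9025) = 2 (factor: -9025 = −(19^2 · 25); the sign does not affect v_p). Step 3 — |x − y|_19 = 19^{-2} = 1/361.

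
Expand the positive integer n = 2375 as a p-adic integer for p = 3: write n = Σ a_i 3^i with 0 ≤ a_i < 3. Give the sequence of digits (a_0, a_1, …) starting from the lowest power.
(a_0, a_1, …) = (2, 2, 2, 0, 2, 0, 0, 1)

Repeated division by 3 gives the digits low-to-high: 2375 = 2 + 2·3^1 + 2·3^2 + 2·3^4 + 1·3^7. Digit sequence: (2, 2, 2, 0, 2, 0, 0, 1).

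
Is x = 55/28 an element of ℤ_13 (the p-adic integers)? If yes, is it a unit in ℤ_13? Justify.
x ∈ ℤ_13^× (unit); v_13(x) = 0

ℤ_13 = {x ∈ ℚ_13 : v_13(x) ≥ 0} and ℤ_13^× = {x ∈ ℤ_13 : v_13(x) = 0}. Here v_13(55/28) = v_13(num) − v_13(den) = 0; compare against these criteria.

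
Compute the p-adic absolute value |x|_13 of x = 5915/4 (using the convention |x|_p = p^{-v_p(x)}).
|5915/4|_13 = 1/169

Step 1 — compute v_13(x) by factoring powers of 13 out of the numerator and denominator: v_13(5915/4) = 2. Step 2 — apply |x|_p = p^{-v_p(x)} = 13^{-2} = 1/169.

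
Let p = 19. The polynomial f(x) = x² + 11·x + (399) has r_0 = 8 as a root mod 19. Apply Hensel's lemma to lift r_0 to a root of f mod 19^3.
r_2 = 4587 (mod 6859)

Hensel: r_{i+1} = r_i − f(r_i)·(f′(r_i))^{-1} mod 19^{i+2}, f′(x) = 2x + 11. Iterate:
  r_0 = 8 (mod 19)
  r_1 = 255 (mod 361)
  r_2 = 4587 (mod 6859)
Final: r = 4587 satisfies f(r) ≡ 0 mod 19^3.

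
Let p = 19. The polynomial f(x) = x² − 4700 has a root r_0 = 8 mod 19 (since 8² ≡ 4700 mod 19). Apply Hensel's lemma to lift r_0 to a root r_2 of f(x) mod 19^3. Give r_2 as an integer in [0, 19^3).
r_2 = 3276 (mod 6859)

Hensel's recurrence: r_{i+1} = r_i − f(r_i)·(f′(r_i))^{-1} mod 19^{i+2}, with f′(x) = 2x. Iterate:
  r_0 = 8 (mod 19)
  r_1 = 27 (mod 361)
  r_2 = 3276 (mod 6859)
Final: r_2 = 3276, and one checks f(r_2) ≡ 0 mod 19^3.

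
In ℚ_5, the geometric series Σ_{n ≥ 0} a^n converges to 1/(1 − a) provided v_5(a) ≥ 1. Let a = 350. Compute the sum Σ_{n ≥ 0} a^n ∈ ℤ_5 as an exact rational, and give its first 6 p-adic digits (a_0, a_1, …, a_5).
Σ a^n = 1/(1 − a) = -1/349;  first 6 digits = (1, 0, 4, 2, 1, 4)

v_5(a) = 2 ≥ 1, so the series converges in ℤ_5 to 1/(1 − a) = 1/(1 − 350) = -1/349. Expand this rational in ℤ_5: compute digits iteratively via d_i = x_i mod 5, x_{i+1} = (x_i − d_i)/5. The first 6 digits are (1, 0, 4, 2, 1, 4).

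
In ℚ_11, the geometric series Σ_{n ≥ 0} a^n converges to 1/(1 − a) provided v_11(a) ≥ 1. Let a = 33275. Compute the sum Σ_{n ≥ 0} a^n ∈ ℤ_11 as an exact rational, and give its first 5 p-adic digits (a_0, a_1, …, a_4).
Σ a^n = 1/(1 − a) = -1/33274;  first 5 digits = (1, 0, 0, 3, 2)

v_11(a) = 3 ≥ 1, so the series converges in ℤ_11 to 1/(1 − a) = 1/(1 − 33275) = -1/33274. Expand this rational in ℤ_11: compute digits iteratively via d_i = x_i mod 11, x_{i+1} = (x_i − d_i)/11. The first 5 digits are (1, 0, 0, 3, 2).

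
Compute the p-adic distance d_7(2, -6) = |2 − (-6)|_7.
d_7(2, -6) = 1

Step 1 — x − y = 2 − (-6) = 8. Step 2 — v_7(8) = 0 (factor: 8 = (7^0 · 8); the sign does not affect v_p). Step 3 — |x − y|_7 = 7^{0} = 1.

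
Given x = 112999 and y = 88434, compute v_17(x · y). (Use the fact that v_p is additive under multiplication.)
v_17(9992953566) = 6

v_p(x) = 3 (factor: 112999 = 17^3 · 23); v_p(y) = 3 (factor: 88434 = 17^3 · 18). Additivity: v_p(xy) = v_p(x) + v_p(y) = 3 + 3 = 6. (Direct check: xy = 9992953566 = 17^6 · (414).)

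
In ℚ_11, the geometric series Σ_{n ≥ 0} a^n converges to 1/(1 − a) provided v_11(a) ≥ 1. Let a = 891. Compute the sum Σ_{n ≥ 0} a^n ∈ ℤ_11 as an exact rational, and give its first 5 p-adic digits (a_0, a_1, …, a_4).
Σ a^n = 1/(1 − a) = -1/890;  first 5 digits = (1, 4, 1, 1, 3)

v_11(a) = 1 ≥ 1, so the series converges in ℤ_11 to 1/(1 − a) = 1/(1 − 891) = -1/890. Expand this rational in ℤ_11: compute digits iteratively via d_i = x_i mod 11, x_{i+1} = (x_i − d_i)/11. The first 5 digits are (1, 4, 1, 1, 3).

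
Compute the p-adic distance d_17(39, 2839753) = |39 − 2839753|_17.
d_17(39, 2839753) = 1/1419857

Step 1 — x − y = 39 − 2839753 = -2839714. Step 2 — v_17(-2839714) = 5 (factor: -2839714 = −(17^5 · 2); the sign does not affect v_p). Step 3 — |x − y|_17 = 17^{-5} = 1/1419857.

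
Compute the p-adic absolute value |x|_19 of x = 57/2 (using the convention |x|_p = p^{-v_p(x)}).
|57/2|_19 = 1/19

Step 1 — compute v_19(x) by factoring powers of 19 out of the numerator and denominator: v_19(57/2) = 1. Step 2 — apply |x|_p = p^{-v_p(x)} = 19^{-1} = 1/19.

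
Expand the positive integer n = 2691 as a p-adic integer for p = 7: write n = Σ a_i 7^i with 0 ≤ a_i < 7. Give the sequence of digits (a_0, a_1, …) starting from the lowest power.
(a_0, a_1, …) = (3, 6, 5, 0, 1)

Repeated division by 7 gives the digits low-to-high: 2691 = 3 + 6·7^1 + 5·7^2 + 1·7^4. Digit sequence: (3, 6, 5, 0, 1).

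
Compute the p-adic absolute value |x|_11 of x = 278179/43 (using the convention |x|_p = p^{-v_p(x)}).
|278179/43|_11 = 1/14641

Step 1 — compute v_11(x) by factoring powers of 11 out of the numerator and denominator: v_11(278179/43) = 4. Step 2 — apply |x|_p = p^{-v_p(x)} = 11^{-4} = 1/14641.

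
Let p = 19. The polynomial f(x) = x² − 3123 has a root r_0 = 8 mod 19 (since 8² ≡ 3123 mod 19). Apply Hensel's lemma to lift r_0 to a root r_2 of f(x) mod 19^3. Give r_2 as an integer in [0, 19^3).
r_2 = 4283 (mod 6859)

Hensel's recurrence: r_{i+1} = r_i − f(r_i)·(f′(r_i))^{-1} mod 19^{i+2}, with f′(x) = 2x. Iterate:
  r_0 = 8 (mod 19)
  r_1 = 312 (mod 361)
  r_2 = 4283 (mod 6859)
Final: r_2 = 4283, and one checks f(r_2) ≡ 0 mod 19^3.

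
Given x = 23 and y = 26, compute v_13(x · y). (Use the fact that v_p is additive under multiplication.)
v_13(598) = 1

v_p(x) = 0 (factor: 23 = 13^0 · 23); v_p(y) = 1 (factor: 26 = 13^1 · 2). Additivity: v_p(xy) = v_p(x) + v_p(y) = 0 + 1 = 1. (Direct check: xy = 598 = 13^1 · (46).)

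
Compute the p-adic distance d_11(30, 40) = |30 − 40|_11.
d_11(30, 40) = 1

Step 1 — x − y = 30 − 40 = -10. Step 2 — v_11(-10) = 0 (factor: -10 = −(11^0 · 10); the sign does not affect v_p). Step 3 — |x − y|_11 = 11^{0} = 1.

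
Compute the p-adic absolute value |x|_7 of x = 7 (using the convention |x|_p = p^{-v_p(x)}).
|7|_7 = 1/7

Step 1 — compute v_7(x) by factoring powers of 7 out of the numerator and denominator: v_7(7) = 1. Step 2 — apply |x|_p = p^{-v_p(x)} = 7^{-1} = 1/7.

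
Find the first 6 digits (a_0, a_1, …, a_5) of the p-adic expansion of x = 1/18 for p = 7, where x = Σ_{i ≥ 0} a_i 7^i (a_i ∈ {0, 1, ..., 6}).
(a_0, …, a_5) = (2, 4, 6, 1, 4, 6)

v_7(1/18) = 0 (numerator and denominator both coprime to 7), so x ∈ ℤ_7^×. Compute digits iteratively via a_i = x_i mod 7, x_{i+1} = (x_i − a_i)/7, with x_0 = x:
  x_0 = 1/18;  a_0 = 2;  x_1 = (x_0 − 2)/7 = -5/18
  x_1 = -5/18;  a_1 = 4;  x_2 = (x_1 − 4)/7 = -11/18
  x_2 = -11/18;  a_2 = 6;  x_3 = (x_2 − 6)/7 = -17/18
  x_3 = -17/18;  a_3 = 1;  x_4 = (x_3 − 1)/7 = -5/18
  x_4 = -5/18;  a_4 = 4;  x_5 = (x_4 − 4)/7 = -11/18
  x_5 = -11/18;  a_5 = 6;  x_6 = (x_5 − 6)/7 = -17/18
Digits: (2, 4, 6, 1, 4, 6).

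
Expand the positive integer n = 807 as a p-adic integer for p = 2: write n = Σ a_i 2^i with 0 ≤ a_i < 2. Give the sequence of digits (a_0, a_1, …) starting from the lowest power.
(a_0, a_1, …) = (1, 1, 1, 0, 0, 1, 0, 0, 1, 1)

Repeated division by 2 gives the digits low-to-high: 807 = 1 + 1·2^1 + 1·2^2 + 1·2^5 + 1·2^8 + 1·2^9. Digit sequence: (1, 1, 1, 0, 0, 1, 0, 0, 1, 1).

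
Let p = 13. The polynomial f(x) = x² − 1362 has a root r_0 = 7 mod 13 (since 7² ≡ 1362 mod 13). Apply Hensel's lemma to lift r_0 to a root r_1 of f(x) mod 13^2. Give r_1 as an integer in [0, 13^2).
r_1 = 137 (mod 169)

Hensel's recurrence: r_{i+1} = r_i − f(r_i)·(f′(r_i))^{-1} mod 13^{i+2}, with f′(x) = 2x. Iterate:
  r_0 = 7 (mod 13)
  r_1 = 137 (mod 169)
Final: r_1 = 137, and one checks f(r_1) ≡ 0 mod 13^2.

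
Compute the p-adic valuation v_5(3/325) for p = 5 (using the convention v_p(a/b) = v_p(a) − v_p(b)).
v_5(3/325) = -2

Factor powers of 5 from the numerator and denominator of the reduced fraction: 3 = 5^0 · 3 and 325 = 5^2 · 13. Apply v_p(a/b) = v_p(a) − v_p(b): v_5(3/325) = 0 − 2 = -2.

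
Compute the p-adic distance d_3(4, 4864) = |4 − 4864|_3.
d_3(4, 4864) = 1/243

Step 1 — x − y = 4 − 4864 = -4860. Step 2 — v_3(-4860) = 5 (factor: -4860 = −(3^5 · 20); the sign does not affect v_p). Step 3 — |x − y|_3 = 3^{-5} = 1/243.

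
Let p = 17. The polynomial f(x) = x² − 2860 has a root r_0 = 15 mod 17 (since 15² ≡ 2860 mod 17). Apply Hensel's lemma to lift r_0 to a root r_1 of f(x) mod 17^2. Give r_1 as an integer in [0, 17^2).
r_1 = 151 (mod 289)

Hensel's recurrence: r_{i+1} = r_i − f(r_i)·(f′(r_i))^{-1} mod 17^{i+2}, with f′(x) = 2x. Iterate:
  r_0 = 15 (mod 17)
  r_1 = 151 (mod 289)
Final: r_1 = 151, and one checks f(r_1) ≡ 0 mod 17^2.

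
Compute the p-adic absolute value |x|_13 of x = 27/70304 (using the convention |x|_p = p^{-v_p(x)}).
|27/70304|_13 = 2197

Step 1 — compute v_13(x) by factoring powers of 13 out of the numerator and denominator: v_13(27/70304) = -3. Step 2 — apply |x|_p = p^{-v_p(x)} = 13^{3} = 2197.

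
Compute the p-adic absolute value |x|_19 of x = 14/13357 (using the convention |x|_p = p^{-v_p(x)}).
|14/13357|_19 = 361

Step 1 — compute v_19(x) by factoring powers of 19 out of the numerator and denominator: v_19(14/13357) = -2. Step 2 — apply |x|_p = p^{-v_p(x)} = 19^{2} = 361.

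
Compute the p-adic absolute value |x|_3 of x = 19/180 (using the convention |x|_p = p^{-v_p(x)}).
|19/180|_3 = 9

Step 1 — compute v_3(x) by factoring powers of 3 out of the numerator and denominator: v_3(19/180) = -2. Step 2 — apply |x|_p = p^{-v_p(x)} = 3^{2} = 9.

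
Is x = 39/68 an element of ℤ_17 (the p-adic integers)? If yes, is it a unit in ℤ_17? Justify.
x ∉ ℤ_17 (v_17(x) = -1 < 0)

ℤ_17 = {x ∈ ℚ_17 : v_17(x) ≥ 0} and ℤ_17^× = {x ∈ ℤ_17 : v_17(x) = 0}. Here v_17(39/68) = v_17(num) − v_17(den) = -1; compare against these criteria.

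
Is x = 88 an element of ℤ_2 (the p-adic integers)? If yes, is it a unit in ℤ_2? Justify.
x ∈ ℤ_2 but not a unit; v_2(x) = 3 > 0

ℤ_2 = {x ∈ ℚ_2 : v_2(x) ≥ 0} and ℤ_2^× = {x ∈ ℤ_2 : v_2(x) = 0}. Here v_2(88) = v_2(num) − v_2(den) = 3; compare against these criteria.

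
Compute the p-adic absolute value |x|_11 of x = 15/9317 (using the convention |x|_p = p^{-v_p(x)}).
|15/9317|_11 = 1331

Step 1 — compute v_11(x) by factoring powers of 11 out of the numerator and denominator: v_11(15/9317) = -3. Step 2 — apply |x|_p = p^{-v_p(x)} = 11^{3} = 1331.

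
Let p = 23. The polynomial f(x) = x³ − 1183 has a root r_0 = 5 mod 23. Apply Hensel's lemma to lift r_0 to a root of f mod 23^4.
r_3 = 138074 (mod 279841)

Hensel: r_{i+1} = r_i − f(r_i)/f′(r_i) mod 23^{i+2}, where f′(x) = 3x². Iterate:
  r_0 = 5 (mod 23)
  r_1 = 5 (mod 529)
  r_2 = 4237 (mod 12167)
  r_3 = 138074 (mod 279841)
Final: r = 138074 with f(r) ≡ 0 mod 23^4.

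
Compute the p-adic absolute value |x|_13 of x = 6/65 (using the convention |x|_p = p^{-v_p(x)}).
|6/65|_13 = 13

Step 1 — compute v_13(x) by factoring powers of 13 out of the numerator and denominator: v_13(6/65) = -1. Step 2 — apply |x|_p = p^{-v_p(x)} = 13^{1} = 13.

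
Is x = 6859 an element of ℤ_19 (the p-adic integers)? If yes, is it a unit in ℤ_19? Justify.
x ∈ ℤ_19 but not a unit; v_19(x) = 3 > 0

ℤ_19 = {x ∈ ℚ_19 : v_19(x) ≥ 0} and ℤ_19^× = {x ∈ ℤ_19 : v_19(x) = 0}. Here v_19(6859) = v_19(num) − v_19(den) = 3; compare against these criteria.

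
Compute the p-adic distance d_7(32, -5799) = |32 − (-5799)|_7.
d_7(32, -5799) = 1/343

Step 1 — x − y = 32 − (-5799) = 5831. Step 2 — v_7(5831) = 3 (factor: 5831 = (7^3 · 17); the sign does not affect v_p). Step 3 — |x − y|_7 = 7^{-3} = 1/343.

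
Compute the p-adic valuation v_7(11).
v_7(11) = 0

v_7(n) is the largest exponent k such that 7^k divides n. Factor out: 11 = 7^0 · 11. (Sign doesn't affect v_p.) So v_7(11) = 0.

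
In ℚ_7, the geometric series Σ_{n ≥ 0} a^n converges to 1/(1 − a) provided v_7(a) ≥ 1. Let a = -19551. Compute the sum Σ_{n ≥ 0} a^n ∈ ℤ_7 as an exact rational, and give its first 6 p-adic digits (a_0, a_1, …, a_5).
Σ a^n = 1/(1 − a) = 1/19552;  first 6 digits = (1, 0, 0, 6, 5, 5)

v_7(a) = 3 ≥ 1, so the series converges in ℤ_7 to 1/(1 − a) = 1/(1 − (-19551)) = 1/19552. Expand this rational in ℤ_7: compute digits iteratively via d_i = x_i mod 7, x_{i+1} = (x_i − d_i)/7. The first 6 digits are (1, 0, 0, 6, 5, 5).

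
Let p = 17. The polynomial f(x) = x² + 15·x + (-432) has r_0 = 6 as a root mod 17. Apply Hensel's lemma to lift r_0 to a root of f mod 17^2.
r_1 = 210 (mod 289)

Hensel: r_{i+1} = r_i − f(r_i)·(f′(r_i))^{-1} mod 17^{i+2}, f′(x) = 2x + 15. Iterate:
  r_0 = 6 (mod 17)
  r_1 = 210 (mod 289)
Final: r = 210 satisfies f(r) ≡ 0 mod 17^2.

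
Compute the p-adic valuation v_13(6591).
v_13(6591) = 3

v_13(n) is the largest exponent k such that 13^k divides n. Factor out: 6591 = 13^3 · 3. (Sign doesn't affect v_p.) So v_13(6591) = 3.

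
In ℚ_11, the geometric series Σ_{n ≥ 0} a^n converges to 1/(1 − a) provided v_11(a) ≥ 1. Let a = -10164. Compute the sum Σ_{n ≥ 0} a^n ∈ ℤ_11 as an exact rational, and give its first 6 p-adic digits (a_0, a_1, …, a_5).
Σ a^n = 1/(1 − a) = 1/10165;  first 6 digits = (1, 0, 4, 3, 4, 3)

v_11(a) = 2 ≥ 1, so the series converges in ℤ_11 to 1/(1 − a) = 1/(1 − (-10164)) = 1/10165. Expand this rational in ℤ_11: compute digits iteratively via d_i = x_i mod 11, x_{i+1} = (x_i − d_i)/11. The first 6 digits are (1, 0, 4, 3, 4, 3).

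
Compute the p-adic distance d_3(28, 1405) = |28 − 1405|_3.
d_3(28, 1405) = 1/81

Step 1 — x − y = 28 − 1405 = -1377. Step 2 — v_3(-1377) = 4 (factor: -1377 = −(3^4 · 17); the sign does not affect v_p). Step 3 — |x − y|_3 = 3^{-4} = 1/81.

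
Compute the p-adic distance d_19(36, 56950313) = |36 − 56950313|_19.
d_19(36, 56950313) = 1/2476099

Step 1 — x − y = 36 − 56950313 = -56950277. Step 2 — v_19(-56950277) = 5 (factor: -56950277 = −(19^5 · 23); the sign does not affect v_p). Step 3 — |x − y|_19 = 19^{-5} = 1/2476099.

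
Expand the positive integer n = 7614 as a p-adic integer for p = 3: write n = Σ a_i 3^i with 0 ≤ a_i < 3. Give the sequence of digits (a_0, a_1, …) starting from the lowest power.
(a_0, a_1, …) = (0, 0, 0, 0, 1, 1, 1, 0, 1)

Repeated division by 3 gives the digits low-to-high: 7614 = 1·3^4 + 1·3^5 + 1·3^6 + 1·3^8. Digit sequence: (0, 0, 0, 0, 1, 1, 1, 0, 1).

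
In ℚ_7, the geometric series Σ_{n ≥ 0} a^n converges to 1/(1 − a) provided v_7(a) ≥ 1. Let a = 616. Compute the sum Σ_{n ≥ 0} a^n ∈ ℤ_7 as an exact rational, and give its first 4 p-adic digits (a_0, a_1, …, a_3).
Σ a^n = 1/(1 − a) = -1/615;  first 4 digits = (1, 4, 0, 3)

v_7(a) = 1 ≥ 1, so the series converges in ℤ_7 to 1/(1 − a) = 1/(1 − 616) = -1/615. Expand this rational in ℤ_7: compute digits iteratively via d_i = x_i mod 7, x_{i+1} = (x_i − d_i)/7. The first 4 digits are (1, 4, 0, 3).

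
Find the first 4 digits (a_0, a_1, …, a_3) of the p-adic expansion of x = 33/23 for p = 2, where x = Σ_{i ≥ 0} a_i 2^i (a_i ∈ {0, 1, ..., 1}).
(a_0, …, a_3) = (1, 1, 1, 0)

v_2(33/23) = 0 (numerator and denominator both coprime to 2), so x ∈ ℤ_2^×. Compute digits iteratively via a_i = x_i mod 2, x_{i+1} = (x_i − a_i)/2, with x_0 = x:
  x_0 = 33/23;  a_0 = 1;  x_1 = (x_0 − 1)/2 = 5/23
  x_1 = 5/23;  a_1 = 1;  x_2 = (x_1 − 1)/2 = -9/23
  x_2 = -9/23;  a_2 = 1;  x_3 = (x_2 − 1)/2 = -16/23
  x_3 = -16/23;  a_3 = 0;  x_4 = (x_3 − 0)/2 = -8/23
Digits: (1, 1, 1, 0).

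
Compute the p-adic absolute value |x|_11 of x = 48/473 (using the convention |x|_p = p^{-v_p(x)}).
|48/473|_11 = 11

Step 1 — compute v_11(x) by factoring powers of 11 out of the numerator and denominator: v_11(48/473) = -1. Step 2 — apply |x|_p = p^{-v_p(x)} = 11^{1} = 11.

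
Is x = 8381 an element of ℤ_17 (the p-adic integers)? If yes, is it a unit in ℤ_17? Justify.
x ∈ ℤ_17 but not a unit; v_17(x) = 2 > 0

ℤ_17 = {x ∈ ℚ_17 : v_17(x) ≥ 0} and ℤ_17^× = {x ∈ ℤ_17 : v_17(x) = 0}. Here v_17(8381) = v_17(num) − v_17(den) = 2; compare against these criteria.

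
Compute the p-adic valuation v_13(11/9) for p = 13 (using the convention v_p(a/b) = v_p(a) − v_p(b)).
v_13(11/9) = 0

Factor powers of 13 from the numerator and denominator of the reduced fraction: 11 = 13^0 · 11 and 9 = 13^0 · 9. Apply v_p(a/b) = v_p(a) − v_p(b): v_13(11/9) = 0 − 0 = 0.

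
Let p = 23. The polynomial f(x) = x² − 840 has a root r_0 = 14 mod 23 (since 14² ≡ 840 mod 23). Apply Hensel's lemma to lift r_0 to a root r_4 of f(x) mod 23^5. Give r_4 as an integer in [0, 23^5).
r_4 = 1781180 (mod 6436343)

Hensel's recurrence: r_{i+1} = r_i − f(r_i)·(f′(r_i))^{-1} mod 23^{i+2}, with f′(x) = 2x. Iterate:
  r_0 = 14 (mod 23)
  r_1 = 37 (mod 529)
  r_2 = 4798 (mod 12167)
  r_3 = 102134 (mod 279841)
  r_4 = 1781180 (mod 6436343)
Final: r_4 = 1781180, and one checks f(r_4) ≡ 0 mod 23^5.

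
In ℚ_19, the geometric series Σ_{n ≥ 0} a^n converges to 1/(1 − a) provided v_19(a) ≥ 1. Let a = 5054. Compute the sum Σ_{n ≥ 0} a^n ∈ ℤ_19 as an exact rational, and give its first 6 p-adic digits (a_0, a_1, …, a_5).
Σ a^n = 1/(1 − a) = -1/5053;  first 6 digits = (1, 0, 14, 0, 6, 10)

v_19(a) = 2 ≥ 1, so the series converges in ℤ_19 to 1/(1 − a) = 1/(1 − 5054) = -1/5053. Expand this rational in ℤ_19: compute digits iteratively via d_i = x_i mod 19, x_{i+1} = (x_i − d_i)/19. The first 6 digits are (1, 0, 14, 0, 6, 10).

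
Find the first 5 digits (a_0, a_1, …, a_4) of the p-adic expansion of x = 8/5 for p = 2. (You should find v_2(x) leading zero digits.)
(a_0, …, a_4) = (0, 0, 0, 1, 0)

v_2(8/5) = 3, so a_0 = ... = a_2 = 0. Factor out: x = 2^3 · u with u = 1/5 a unit in ℤ_2. Expand u iteratively via a_{v+i} = u_i mod 2, u_{i+1} = (u_i − a_{v+i})/2:
  u_0 = 1/5;  a_3 = 1;  u_1 = (u_0 − 1)/2 = -2/5
  u_1 = -2/5;  a_4 = 0;  u_2 = (u_1 − 0)/2 = -1/5
Digits: (0, 0, 0, 1, 0).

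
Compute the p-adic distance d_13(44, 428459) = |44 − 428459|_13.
d_13(44, 428459) = 1/28561

Step 1 — x − y = 44 − 428459 = -428415. Step 2 — v_13(-428415) = 4 (factor: -428415 = −(13^4 · 15); the sign does not affect v_p). Step 3 — |x − y|_13 = 13^{-4} = 1/28561.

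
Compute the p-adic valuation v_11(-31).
v_11(-31) = 0

v_11(n) is the largest exponent k such that 11^k divides n. Factor out: -31 = -11^0 · 31. (Sign doesn't affect v_p.) So v_11(-31) = 0.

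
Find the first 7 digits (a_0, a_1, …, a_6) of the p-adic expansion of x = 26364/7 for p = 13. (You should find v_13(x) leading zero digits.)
(a_0, …, a_6) = (0, 0, 0, 11, 3, 9, 3)

v_13(26364/7) = 3, so a_0 = ... = a_2 = 0. Factor out: x = 13^3 · u with u = 12/7 a unit in ℤ_13. Expand u iteratively via a_{v+i} = u_i mod 13, u_{i+1} = (u_i − a_{v+i})/13:
  u_0 = 12/7;  a_3 = 11;  u_1 = (u_0 − 11)/13 = -5/7
  u_1 = -5/7;  a_4 = 3;  u_2 = (u_1 − 3)/13 = -2/7
  u_2 = -2/7;  a_5 = 9;  u_3 = (u_2 − 9)/13 = -5/7
  u_3 = -5/7;  a_6 = 3;  u_4 = (u_3 − 3)/13 = -2/7
Digits: (0, 0, 0, 11, 3, 9, 3).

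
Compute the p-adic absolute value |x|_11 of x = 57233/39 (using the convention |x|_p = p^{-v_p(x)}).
|57233/39|_11 = 1/1331

Step 1 — compute v_11(x) by factoring powers of 11 out of the numerator and denominator: v_11(57233/39) = 3. Step 2 — apply |x|_p = p^{-v_p(x)} = 11^{-3} = 1/1331.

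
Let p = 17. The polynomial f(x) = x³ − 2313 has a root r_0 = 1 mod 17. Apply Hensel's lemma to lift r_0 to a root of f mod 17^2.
r_1 = 1 (mod 289)

Hensel: r_{i+1} = r_i − f(r_i)/f′(r_i) mod 17^{i+2}, where f′(x) = 3x². Iterate:
  r_0 = 1 (mod 17)
  r_1 = 1 (mod 289)
Final: r = 1 with f(r) ≡ 0 mod 17^2.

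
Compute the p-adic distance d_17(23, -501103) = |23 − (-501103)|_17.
d_17(23, -501103) = 1/83521

Step 1 — x − y = 23 − (-501103) = 501126. Step 2 — v_17(501126) = 4 (factor: 501126 = (17^4 · 6); the sign does not affect v_p). Step 3 — |x − y|_17 = 17^{-4} = 1/83521.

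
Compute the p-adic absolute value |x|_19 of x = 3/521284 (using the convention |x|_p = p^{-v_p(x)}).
|3/521284|_19 = 130321

Step 1 — compute v_19(x) by factoring powers of 19 out of the numerator and denominator: v_19(3/521284) = -4. Step 2 — apply |x|_p = p^{-v_p(x)} = 19^{4} = 130321.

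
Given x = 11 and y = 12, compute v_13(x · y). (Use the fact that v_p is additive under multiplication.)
v_13(132) = 0

v_p(x) = 0 (factor: 11 = 13^0 · 11); v_p(y) = 0 (factor: 12 = 13^0 · 12). Additivity: v_p(xy) = v_p(x) + v_p(y) = 0 + 0 = 0. (Direct check: xy = 132 = 13^0 · (132).)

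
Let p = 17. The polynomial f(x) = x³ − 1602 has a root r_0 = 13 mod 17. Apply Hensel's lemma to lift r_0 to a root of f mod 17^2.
r_1 = 115 (mod 289)

Hensel: r_{i+1} = r_i − f(r_i)/f′(r_i) mod 17^{i+2}, where f′(x) = 3x². Iterate:
  r_0 = 13 (mod 17)
  r_1 = 115 (mod 289)
Final: r = 115 with f(r) ≡ 0 mod 17^2.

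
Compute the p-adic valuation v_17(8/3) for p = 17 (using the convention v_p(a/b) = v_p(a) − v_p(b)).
v_17(8/3) = 0

Factor powers of 17 from the numerator and denominator of the reduced fraction: 8 = 17^0 · 8 and 3 = 17^0 · 3. Apply v_p(a/b) = v_p(a) − v_p(b): v_17(8/3) = 0 − 0 = 0.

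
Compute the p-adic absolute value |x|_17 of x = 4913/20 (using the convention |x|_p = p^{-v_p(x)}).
|4913/20|_17 = 1/4913

Step 1 — compute v_17(x) by factoring powers of 17 out of the numerator and denominator: v_17(4913/20) = 3. Step 2 — apply |x|_p = p^{-v_p(x)} = 17^{-3} = 1/4913.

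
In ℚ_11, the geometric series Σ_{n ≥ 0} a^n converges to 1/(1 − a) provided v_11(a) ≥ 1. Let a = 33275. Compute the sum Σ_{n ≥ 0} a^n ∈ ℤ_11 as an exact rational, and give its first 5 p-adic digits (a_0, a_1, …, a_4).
Σ a^n = 1/(1 − a) = -1/33274;  first 5 digits = (1, 0, 0, 3, 2)

v_11(a) = 3 ≥ 1, so the series converges in ℤ_11 to 1/(1 − a) = 1/(1 − 33275) = -1/33274. Expand this rational in ℤ_11: compute digits iteratively via d_i = x_i mod 11, x_{i+1} = (x_i − d_i)/11. The first 5 digits are (1, 0, 0, 3, 2).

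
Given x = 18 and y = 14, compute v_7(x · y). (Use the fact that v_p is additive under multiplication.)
v_7(252) = 1

v_p(x) = 0 (factor: 18 = 7^0 · 18); v_p(y) = 1 (factor: 14 = 7^1 · 2). Additivity: v_p(xy) = v_p(x) + v_p(y) = 0 + 1 = 1. (Direct check: xy = 252 = 7^1 · (36).)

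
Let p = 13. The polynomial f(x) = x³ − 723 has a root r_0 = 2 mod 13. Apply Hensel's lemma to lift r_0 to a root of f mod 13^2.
r_1 = 132 (mod 169)

Hensel: r_{i+1} = r_i − f(r_i)/f′(r_i) mod 13^{i+2}, where f′(x) = 3x². Iterate:
  r_0 = 2 (mod 13)
  r_1 = 132 (mod 169)
Final: r = 132 with f(r) ≡ 0 mod 13^2.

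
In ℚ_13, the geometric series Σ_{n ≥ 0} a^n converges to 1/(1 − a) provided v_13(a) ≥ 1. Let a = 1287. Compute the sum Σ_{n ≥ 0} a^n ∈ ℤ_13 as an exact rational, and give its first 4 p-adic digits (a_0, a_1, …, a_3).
Σ a^n = 1/(1 − a) = -1/1286;  first 4 digits = (1, 8, 6, 5)

v_13(a) = 1 ≥ 1, so the series converges in ℤ_13 to 1/(1 − a) = 1/(1 − 1287) = -1/1286. Expand this rational in ℤ_13: compute digits iteratively via d_i = x_i mod 13, x_{i+1} = (x_i − d_i)/13. The first 4 digits are (1, 8, 6, 5).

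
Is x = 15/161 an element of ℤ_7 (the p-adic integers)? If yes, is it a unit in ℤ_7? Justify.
x ∉ ℤ_7 (v_7(x) = -1 < 0)

ℤ_7 = {x ∈ ℚ_7 : v_7(x) ≥ 0} and ℤ_7^× = {x ∈ ℤ_7 : v_7(x) = 0}. Here v_7(15/161) = v_7(num) − v_7(den) = -1; compare against these criteria.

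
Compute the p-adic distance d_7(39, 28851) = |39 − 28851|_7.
d_7(39, 28851) = 1/2401

Step 1 — x − y = 39 − 28851 = -28812. Step 2 — v_7(-28812) = 4 (factor: -28812 = −(7^4 · 12); the sign does not affect v_p). Step 3 — |x − y|_7 = 7^{-4} = 1/2401.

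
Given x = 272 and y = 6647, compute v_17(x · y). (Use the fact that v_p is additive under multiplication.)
v_17(1807984) = 3

v_p(x) = 1 (factor: 272 = 17^1 · 16); v_p(y) = 2 (factor: 6647 = 17^2 · 23). Additivity: v_p(xy) = v_p(x) + v_p(y) = 1 + 2 = 3. (Direct check: xy = 1807984 = 17^3 · (368).)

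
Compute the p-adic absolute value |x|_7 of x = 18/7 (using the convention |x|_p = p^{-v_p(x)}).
|18/7|_7 = 7

Step 1 — compute v_7(x) by factoring powers of 7 out of the numerator and denominator: v_7(18/7) = -1. Step 2 — apply |x|_p = p^{-v_p(x)} = 7^{1} = 7.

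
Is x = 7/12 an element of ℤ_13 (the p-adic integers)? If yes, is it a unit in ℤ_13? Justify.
x ∈ ℤ_13^× (unit); v_13(x) = 0

ℤ_13 = {x ∈ ℚ_13 : v_13(x) ≥ 0} and ℤ_13^× = {x ∈ ℤ_13 : v_13(x) = 0}. Here v_13(7/12) = v_13(num) − v_13(den) = 0; compare against these criteria.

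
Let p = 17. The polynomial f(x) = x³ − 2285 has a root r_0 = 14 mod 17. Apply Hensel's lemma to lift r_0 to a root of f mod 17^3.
r_2 = 3176 (mod 4913)

Hensel: r_{i+1} = r_i − f(r_i)/f′(r_i) mod 17^{i+2}, where f′(x) = 3x². Iterate:
  r_0 = 14 (mod 17)
  r_1 = 286 (mod 289)
  r_2 = 3176 (mod 4913)
Final: r = 3176 with f(r) ≡ 0 mod 17^3.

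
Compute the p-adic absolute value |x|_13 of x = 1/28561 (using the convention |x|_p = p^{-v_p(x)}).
|1/28561|_13 = 28561

Step 1 — compute v_13(x) by factoring powers of 13 out of the numerator and denominator: v_13(1/28561) = -4. Step 2 — apply |x|_p = p^{-v_p(x)} = 13^{4} = 28561.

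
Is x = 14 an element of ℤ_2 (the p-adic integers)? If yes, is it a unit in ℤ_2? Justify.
x ∈ ℤ_2 but not a unit; v_2(x) = 1 > 0

ℤ_2 = {x ∈ ℚ_2 : v_2(x) ≥ 0} and ℤ_2^× = {x ∈ ℤ_2 : v_2(x) = 0}. Here v_2(14) = v_2(num) − v_2(den) = 1; compare against these criteria.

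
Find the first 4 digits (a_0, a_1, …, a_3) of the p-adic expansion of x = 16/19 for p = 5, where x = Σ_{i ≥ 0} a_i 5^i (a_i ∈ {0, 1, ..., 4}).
(a_0, …, a_3) = (4, 2, 0, 2)

v_5(16/19) = 0 (numerator and denominator both coprime to 5), so x ∈ ℤ_5^×. Compute digits iteratively via a_i = x_i mod 5, x_{i+1} = (x_i − a_i)/5, with x_0 = x:
  x_0 = 16/19;  a_0 = 4;  x_1 = (x_0 − 4)/5 = -12/19
  x_1 = -12/19;  a_1 = 2;  x_2 = (x_1 − 2)/5 = -10/19
  x_2 = -10/19;  a_2 = 0;  x_3 = (x_2 − 0)/5 = -2/19
  x_3 = -2/19;  a_3 = 2;  x_4 = (x_3 − 2)/5 = -8/19
Digits: (4, 2, 0, 2).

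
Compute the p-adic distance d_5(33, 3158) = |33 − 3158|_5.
d_5(33, 3158) = 1/3125

Step 1 — x − y = 33 − 3158 = -3125. Step 2 — v_5(-3125) = 5 (factor: -3125 = −(5^5 · 1); the sign does not affect v_p). Step 3 — |x − y|_5 = 5^{-5} = 1/3125.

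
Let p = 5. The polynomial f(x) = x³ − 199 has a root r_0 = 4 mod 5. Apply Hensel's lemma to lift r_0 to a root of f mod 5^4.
r_3 = 274 (mod 625)

Hensel: r_{i+1} = r_i − f(r_i)/f′(r_i) mod 5^{i+2}, where f′(x) = 3x². Iterate:
  r_0 = 4 (mod 5)
  r_1 = 24 (mod 25)
  r_2 = 24 (mod 125)
  r_3 = 274 (mod 625)
Final: r = 274 with f(r) ≡ 0 mod 5^4.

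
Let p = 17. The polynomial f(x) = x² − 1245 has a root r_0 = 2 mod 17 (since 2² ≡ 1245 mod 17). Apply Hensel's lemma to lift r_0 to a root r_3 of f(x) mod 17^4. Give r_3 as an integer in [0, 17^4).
r_3 = 34053 (mod 83521)

Hensel's recurrence: r_{i+1} = r_i − f(r_i)·(f′(r_i))^{-1} mod 17^{i+2}, with f′(x) = 2x. Iterate:
  r_0 = 2 (mod 17)
  r_1 = 240 (mod 289)
  r_2 = 4575 (mod 4913)
  r_3 = 34053 (mod 83521)
Final: r_3 = 34053, and one checks f(r_3) ≡ 0 mod 17^4.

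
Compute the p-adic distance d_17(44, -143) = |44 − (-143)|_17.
d_17(44, -143) = 1/17

Step 1 — x − y = 44 − (-143) = 187. Step 2 — v_17(187) = 1 (factor: 187 = (17^1 · 11); the sign does not affect v_p). Step 3 — |x − y|_17 = 17^{-1} = 1/17.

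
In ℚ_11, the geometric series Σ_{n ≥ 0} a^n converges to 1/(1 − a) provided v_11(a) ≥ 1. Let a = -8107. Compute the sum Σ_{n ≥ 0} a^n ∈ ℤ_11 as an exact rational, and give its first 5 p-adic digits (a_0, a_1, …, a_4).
Σ a^n = 1/(1 − a) = 1/8108;  first 5 digits = (1, 0, 10, 4, 0)

v_11(a) = 2 ≥ 1, so the series converges in ℤ_11 to 1/(1 − a) = 1/(1 − (-8107)) = 1/8108. Expand this rational in ℤ_11: compute digits iteratively via d_i = x_i mod 11, x_{i+1} = (x_i − d_i)/11. The first 5 digits are (1, 0, 10, 4, 0).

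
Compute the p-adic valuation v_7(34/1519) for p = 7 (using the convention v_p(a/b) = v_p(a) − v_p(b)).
v_7(34/1519) = -2

Factor powers of 7 from the numerator and denominator of the reduced fraction: 34 = 7^0 · 34 and 1519 = 7^2 · 31. Apply v_p(a/b) = v_p(a) − v_p(b): v_7(34/1519) = 0 − 2 = -2.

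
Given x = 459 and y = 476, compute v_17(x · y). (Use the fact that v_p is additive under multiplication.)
v_17(218484) = 2

v_p(x) = 1 (factor: 459 = 17^1 · 27); v_p(y) = 1 (factor: 476 = 17^1 · 28). Additivity: v_p(xy) = v_p(x) + v_p(y) = 1 + 1 = 2. (Direct check: xy = 218484 = 17^2 · (756).)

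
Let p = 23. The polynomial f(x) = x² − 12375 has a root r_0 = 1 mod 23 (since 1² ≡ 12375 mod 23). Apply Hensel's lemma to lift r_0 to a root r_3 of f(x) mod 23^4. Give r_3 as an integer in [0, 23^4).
r_3 = 47979 (mod 279841)

Hensel's recurrence: r_{i+1} = r_i − f(r_i)·(f′(r_i))^{-1} mod 23^{i+2}, with f′(x) = 2x. Iterate:
  r_0 = 1 (mod 23)
  r_1 = 369 (mod 529)
  r_2 = 11478 (mod 12167)
  r_3 = 47979 (mod 279841)
Final: r_3 = 47979, and one checks f(r_3) ≡ 0 mod 23^4.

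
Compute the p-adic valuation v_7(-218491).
v_7(-218491) = 5

v_7(n) is the largest exponent k such that 7^k divides n. Factor out: -218491 = -7^5 · 13. (Sign doesn't affect v_p.) So v_7(-218491) = 5.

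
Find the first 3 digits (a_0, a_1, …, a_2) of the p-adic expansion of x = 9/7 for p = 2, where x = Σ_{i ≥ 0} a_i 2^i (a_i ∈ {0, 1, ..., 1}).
(a_0, …, a_2) = (1, 1, 1)

v_2(9/7) = 0 (numerator and denominator both coprime to 2), so x ∈ ℤ_2^×. Compute digits iteratively via a_i = x_i mod 2, x_{i+1} = (x_i − a_i)/2, with x_0 = x:
  x_0 = 9/7;  a_0 = 1;  x_1 = (x_0 − 1)/2 = 1/7
  x_1 = 1/7;  a_1 = 1;  x_2 = (x_1 − 1)/2 = -3/7
  x_2 = -3/7;  a_2 = 1;  x_3 = (x_2 − 1)/2 = -5/7
Digits: (1, 1, 1).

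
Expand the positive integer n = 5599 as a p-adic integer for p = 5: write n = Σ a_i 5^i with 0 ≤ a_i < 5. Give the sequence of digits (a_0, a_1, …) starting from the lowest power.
(a_0, a_1, …) = (4, 4, 3, 4, 3, 1)

Repeated division by 5 gives the digits low-to-high: 5599 = 4 + 4·5^1 + 3·5^2 + 4·5^3 + 3·5^4 + 1·5^5. Digit sequence: (4, 4, 3, 4, 3, 1).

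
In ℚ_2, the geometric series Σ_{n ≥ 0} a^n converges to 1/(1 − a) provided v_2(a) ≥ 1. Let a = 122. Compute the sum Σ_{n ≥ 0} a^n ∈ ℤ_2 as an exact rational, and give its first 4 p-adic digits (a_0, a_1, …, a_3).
Σ a^n = 1/(1 − a) = -1/121;  first 4 digits = (1, 1, 1, 0)

v_2(a) = 1 ≥ 1, so the series converges in ℤ_2 to 1/(1 − a) = 1/(1 − 122) = -1/121. Expand this rational in ℤ_2: compute digits iteratively via d_i = x_i mod 2, x_{i+1} = (x_i − d_i)/2. The first 4 digits are (1, 1, 1, 0).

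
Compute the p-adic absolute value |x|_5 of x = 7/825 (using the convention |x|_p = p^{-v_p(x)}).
|7/825|_5 = 25

Step 1 — compute v_5(x) by factoring powers of 5 out of the numerator and denominator: v_5(7/825) = -2. Step 2 — apply |x|_p = p^{-v_p(x)} = 5^{2} = 25.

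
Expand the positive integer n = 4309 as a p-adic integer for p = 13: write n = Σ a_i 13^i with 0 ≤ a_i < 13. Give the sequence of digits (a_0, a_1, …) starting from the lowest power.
(a_0, a_1, …) = (6, 6, 12, 1)

Repeated division by 13 gives the digits low-to-high: 4309 = 6 + 6·13^1 + 12·13^2 + 1·13^3. Digit sequence: (6, 6, 12, 1).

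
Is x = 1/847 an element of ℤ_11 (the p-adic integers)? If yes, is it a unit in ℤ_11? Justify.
x ∉ ℤ_11 (v_11(x) = -2 < 0)

ℤ_11 = {x ∈ ℚ_11 : v_11(x) ≥ 0} and ℤ_11^× = {x ∈ ℤ_11 : v_11(x) = 0}. Here v_11(1/847) = v_11(num) − v_11(den) = -2; compare against these criteria.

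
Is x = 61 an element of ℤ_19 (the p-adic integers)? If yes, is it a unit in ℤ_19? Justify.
x ∈ ℤ_19^× (unit); v_19(x) = 0

ℤ_19 = {x ∈ ℚ_19 : v_19(x) ≥ 0} and ℤ_19^× = {x ∈ ℤ_19 : v_19(x) = 0}. Here v_19(61) = v_19(num) − v_19(den) = 0; compare against these criteria.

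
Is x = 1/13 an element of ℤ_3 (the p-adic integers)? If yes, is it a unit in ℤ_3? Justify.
x ∈ ℤ_3^× (unit); v_3(x) = 0

ℤ_3 = {x ∈ ℚ_3 : v_3(x) ≥ 0} and ℤ_3^× = {x ∈ ℤ_3 : v_3(x) = 0}. Here v_3(1/13) = v_3(num) − v_3(den) = 0; compare against these criteria.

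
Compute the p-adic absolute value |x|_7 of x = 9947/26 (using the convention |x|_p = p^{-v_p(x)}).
|9947/26|_7 = 1/343

Step 1 — compute v_7(x) by factoring powers of 7 out of the numerator and denominator: v_7(9947/26) = 3. Step 2 — apply |x|_p = p^{-v_p(x)} = 7^{-3} = 1/343.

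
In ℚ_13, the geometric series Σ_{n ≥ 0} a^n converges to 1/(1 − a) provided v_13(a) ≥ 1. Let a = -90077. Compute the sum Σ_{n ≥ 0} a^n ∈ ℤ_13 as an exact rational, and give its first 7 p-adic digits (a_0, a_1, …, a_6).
Σ a^n = 1/(1 − a) = 1/90078;  first 7 digits = (1, 0, 0, 11, 9, 12, 3)

v_13(a) = 3 ≥ 1, so the series converges in ℤ_13 to 1/(1 − a) = 1/(1 − (-90077)) = 1/90078. Expand this rational in ℤ_13: compute digits iteratively via d_i = x_i mod 13, x_{i+1} = (x_i − d_i)/13. The first 7 digits are (1, 0, 0, 11, 9, 12, 3).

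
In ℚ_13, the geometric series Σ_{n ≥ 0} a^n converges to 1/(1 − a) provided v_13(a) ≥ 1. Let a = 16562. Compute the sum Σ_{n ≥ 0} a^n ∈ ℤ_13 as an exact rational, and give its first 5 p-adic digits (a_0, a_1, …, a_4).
Σ a^n = 1/(1 − a) = -1/16561;  first 5 digits = (1, 0, 7, 7, 10)

v_13(a) = 2 ≥ 1, so the series converges in ℤ_13 to 1/(1 − a) = 1/(1 − 16562) = -1/16561. Expand this rational in ℤ_13: compute digits iteratively via d_i = x_i mod 13, x_{i+1} = (x_i − d_i)/13. The first 5 digits are (1, 0, 7, 7, 10).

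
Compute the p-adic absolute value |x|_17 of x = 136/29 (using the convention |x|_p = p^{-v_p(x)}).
|136/29|_17 = 1/17

Step 1 — compute v_17(x) by factoring powers of 17 out of the numerator and denominator: v_17(136/29) = 1. Step 2 — apply |x|_p = p^{-v_p(x)} = 17^{-1} = 1/17.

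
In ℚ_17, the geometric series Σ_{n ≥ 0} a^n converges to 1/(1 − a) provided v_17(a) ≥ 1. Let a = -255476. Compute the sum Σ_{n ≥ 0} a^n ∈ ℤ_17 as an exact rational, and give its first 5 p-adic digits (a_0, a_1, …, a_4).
Σ a^n = 1/(1 − a) = 1/255477;  first 5 digits = (1, 0, 0, 16, 13)

v_17(a) = 3 ≥ 1, so the series converges in ℤ_17 to 1/(1 − a) = 1/(1 − (-255476)) = 1/255477. Expand this rational in ℤ_17: compute digits iteratively via d_i = x_i mod 17, x_{i+1} = (x_i − d_i)/17. The first 5 digits are (1, 0, 0, 16, 13).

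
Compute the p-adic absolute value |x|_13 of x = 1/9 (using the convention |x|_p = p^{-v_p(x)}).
|1/9|_13 = 1

Step 1 — compute v_13(x) by factoring powers of 13 out of the numerator and denominator: v_13(1/9) = 0. Step 2 — apply |x|_p = p^{-v_p(x)} = 13^{0} = 1.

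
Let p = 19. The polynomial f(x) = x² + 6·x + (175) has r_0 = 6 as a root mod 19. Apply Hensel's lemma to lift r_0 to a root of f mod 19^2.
r_1 = 253 (mod 361)

Hensel: r_{i+1} = r_i − f(r_i)·(f′(r_i))^{-1} mod 19^{i+2}, f′(x) = 2x + 6. Iterate:
  r_0 = 6 (mod 19)
  r_1 = 253 (mod 361)
Final: r = 253 satisfies f(r) ≡ 0 mod 19^2.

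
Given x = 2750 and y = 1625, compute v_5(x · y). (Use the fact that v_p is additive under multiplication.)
v_5(4468750) = 6

v_p(x) = 3 (factor: 2750 = 5^3 · 22); v_p(y) = 3 (factor: 1625 = 5^3 · 13). Additivity: v_p(xy) = v_p(x) + v_p(y) = 3 + 3 = 6. (Direct check: xy = 4468750 = 5^6 · (286).)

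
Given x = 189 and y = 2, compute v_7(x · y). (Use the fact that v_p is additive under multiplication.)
v_7(378) = 1

v_p(x) = 1 (factor: 189 = 7^1 · 27); v_p(y) = 0 (factor: 2 = 7^0 · 2). Additivity: v_p(xy) = v_p(x) + v_p(y) = 1 + 0 = 1. (Direct check: xy = 378 = 7^1 · (54).)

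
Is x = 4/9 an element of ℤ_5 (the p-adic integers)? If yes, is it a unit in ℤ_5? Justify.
x ∈ ℤ_5^× (unit); v_5(x) = 0

ℤ_5 = {x ∈ ℚ_5 : v_5(x) ≥ 0} and ℤ_5^× = {x ∈ ℤ_5 : v_5(x) = 0}. Here v_5(4/9) = v_5(num) − v_5(den) = 0; compare against these criteria.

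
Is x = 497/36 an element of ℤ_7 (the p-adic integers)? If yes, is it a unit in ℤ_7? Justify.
x ∈ ℤ_7 but not a unit; v_7(x) = 1 > 0

ℤ_7 = {x ∈ ℚ_7 : v_7(x) ≥ 0} and ℤ_7^× = {x ∈ ℤ_7 : v_7(x) = 0}. Here v_7(497/36) = v_7(num) − v_7(den) = 1; compare against these criteria.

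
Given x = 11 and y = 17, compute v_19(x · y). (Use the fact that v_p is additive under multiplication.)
v_19(187) = 0

v_p(x) = 0 (factor: 11 = 19^0 · 11); v_p(y) = 0 (factor: 17 = 19^0 · 17). Additivity: v_p(xy) = v_p(x) + v_p(y) = 0 + 0 = 0. (Direct check: xy = 187 = 19^0 · (187).)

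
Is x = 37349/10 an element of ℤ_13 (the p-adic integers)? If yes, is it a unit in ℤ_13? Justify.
x ∈ ℤ_13 but not a unit; v_13(x) = 3 > 0

ℤ_13 = {x ∈ ℚ_13 : v_13(x) ≥ 0} and ℤ_13^× = {x ∈ ℤ_13 : v_13(x) = 0}. Here v_13(37349/10) = v_13(num) − v_13(den) = 3; compare against these criteria.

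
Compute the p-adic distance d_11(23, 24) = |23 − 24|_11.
d_11(23, 24) = 1

Step 1 — x − y = 23 − 24 = -1. Step 2 — v_11(-1) = 0 (factor: -1 = −(11^0 · 1); the sign does not affect v_p). Step 3 — |x − y|_11 = 11^{0} = 1.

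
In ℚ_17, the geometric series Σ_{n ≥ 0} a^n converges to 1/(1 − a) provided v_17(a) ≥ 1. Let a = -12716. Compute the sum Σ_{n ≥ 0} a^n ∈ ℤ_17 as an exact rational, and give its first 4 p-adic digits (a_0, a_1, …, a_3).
Σ a^n = 1/(1 − a) = 1/12717;  first 4 digits = (1, 0, 7, 14)

v_17(a) = 2 ≥ 1, so the series converges in ℤ_17 to 1/(1 − a) = 1/(1 − (-12716)) = 1/12717. Expand this rational in ℤ_17: compute digits iteratively via d_i = x_i mod 17, x_{i+1} = (x_i − d_i)/17. The first 4 digits are (1, 0, 7, 14).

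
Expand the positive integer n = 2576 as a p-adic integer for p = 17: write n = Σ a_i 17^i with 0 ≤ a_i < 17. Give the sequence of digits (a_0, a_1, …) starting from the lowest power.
(a_0, a_1, …) = (9, 15, 8)

Repeated division by 17 gives the digits low-to-high: 2576 = 9 + 15·17^1 + 8·17^2. Digit sequence: (9, 15, 8).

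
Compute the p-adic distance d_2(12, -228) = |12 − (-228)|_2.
d_2(12, -228) = 1/16

Step 1 — x − y = 12 − (-228) = 240. Step 2 — v_2(240) = 4 (factor: 240 = (2^4 · 15); the sign does not affect v_p). Step 3 — |x − y|_2 = 2^{-4} = 1/16.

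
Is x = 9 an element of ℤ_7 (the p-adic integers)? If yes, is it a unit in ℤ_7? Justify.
x ∈ ℤ_7^× (unit); v_7(x) = 0

ℤ_7 = {x ∈ ℚ_7 : v_7(x) ≥ 0} and ℤ_7^× = {x ∈ ℤ_7 : v_7(x) = 0}. Here v_7(9) = v_7(num) − v_7(den) = 0; compare against these criteria.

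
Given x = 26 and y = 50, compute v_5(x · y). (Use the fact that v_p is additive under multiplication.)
v_5(1300) = 2

v_p(x) = 0 (factor: 26 = 5^0 · 26); v_p(y) = 2 (factor: 50 = 5^2 · 2). Additivity: v_p(xy) = v_p(x) + v_p(y) = 0 + 2 = 2. (Direct check: xy = 1300 = 5^2 · (52).)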